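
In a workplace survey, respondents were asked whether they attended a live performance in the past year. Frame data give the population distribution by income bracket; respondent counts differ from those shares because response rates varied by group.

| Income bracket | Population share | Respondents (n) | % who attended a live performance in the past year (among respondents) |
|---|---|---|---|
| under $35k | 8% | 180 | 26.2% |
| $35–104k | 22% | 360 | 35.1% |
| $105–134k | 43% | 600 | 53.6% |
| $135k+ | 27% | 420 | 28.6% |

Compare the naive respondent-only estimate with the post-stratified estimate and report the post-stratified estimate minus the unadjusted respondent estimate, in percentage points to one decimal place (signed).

+1.1 percentage points

Unadjusted (pooled respondent) estimate weights by respondent counts:
  (180/1560)×26.2 + (360/1560)×35.1 + (600/1560)×53.6 + (420/1560)×28.6 = 39.4385%
Post-stratifying to population shares instead:
  0.08×26.2 + 0.22×35.1 + 0.43×53.6 + 0.27×28.6 = 40.588%
Difference = 40.588 − 39.4385 = 1.1495 pp.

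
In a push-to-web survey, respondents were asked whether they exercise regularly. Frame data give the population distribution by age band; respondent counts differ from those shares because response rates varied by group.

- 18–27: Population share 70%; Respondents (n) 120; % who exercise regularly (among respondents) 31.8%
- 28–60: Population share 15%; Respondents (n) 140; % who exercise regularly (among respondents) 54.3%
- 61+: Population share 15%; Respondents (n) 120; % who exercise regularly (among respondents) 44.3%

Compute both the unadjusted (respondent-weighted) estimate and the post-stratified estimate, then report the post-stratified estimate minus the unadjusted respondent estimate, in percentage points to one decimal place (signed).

-7.0 percentage points

Without adjustment, the pooled respondent share is:
  (120/380)×31.8 + (140/380)×54.3 + (120/380)×44.3 = 44.0368%
Post-stratified estimate weights by population shares:
  0.7×31.8 + 0.15×54.3 + 0.15×44.3 = 37.05%
Difference = 37.05 − 44.0368 = -6.9868 pp.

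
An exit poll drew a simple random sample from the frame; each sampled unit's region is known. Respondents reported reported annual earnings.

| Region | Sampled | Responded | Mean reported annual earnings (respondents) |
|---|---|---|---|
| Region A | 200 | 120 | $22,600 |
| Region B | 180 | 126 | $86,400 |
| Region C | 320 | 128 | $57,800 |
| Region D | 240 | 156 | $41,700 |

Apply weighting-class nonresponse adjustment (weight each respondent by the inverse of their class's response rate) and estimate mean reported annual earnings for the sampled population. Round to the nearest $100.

$51,700

Response rates by class: Region A 120/200 = 60%, Region B 126/180 = 70%, Region C 128/320 = 40%, Region D 156/240 = 65%.
Weighting each respondent by the inverse class response rate inflates each class back to its sampled size, so the class weight is n_sampled:
  Region A: 200 × 22,600 = 4,520,000
  Region B: 180 × 86,400 = 15,552,000
  Region C: 320 × 57,800 = 18,496,000
  Region D: 240 × 41,700 = 10,008,000
Adjusted estimate = 48,576,000 / 940 = 51676.6 → $51,700.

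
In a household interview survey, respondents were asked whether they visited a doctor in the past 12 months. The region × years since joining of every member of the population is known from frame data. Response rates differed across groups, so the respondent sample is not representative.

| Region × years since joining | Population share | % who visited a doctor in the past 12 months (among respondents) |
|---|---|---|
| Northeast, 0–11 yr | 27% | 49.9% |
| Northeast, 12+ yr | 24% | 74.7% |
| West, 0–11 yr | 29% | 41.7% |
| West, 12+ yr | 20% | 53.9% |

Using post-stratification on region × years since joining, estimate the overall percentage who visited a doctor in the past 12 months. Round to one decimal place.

54.3%

Each cell contributes population-share × respondent value:
  Northeast, 0–11 yr: 0.27 × 49.9 = 13.473
  Northeast, 12+ yr: 0.24 × 74.7 = 17.928
  West, 0–11 yr: 0.29 × 41.7 = 12.093
  West, 12+ yr: 0.2 × 53.9 = 10.78
Post-stratified estimate = 54.274 → 54.3%.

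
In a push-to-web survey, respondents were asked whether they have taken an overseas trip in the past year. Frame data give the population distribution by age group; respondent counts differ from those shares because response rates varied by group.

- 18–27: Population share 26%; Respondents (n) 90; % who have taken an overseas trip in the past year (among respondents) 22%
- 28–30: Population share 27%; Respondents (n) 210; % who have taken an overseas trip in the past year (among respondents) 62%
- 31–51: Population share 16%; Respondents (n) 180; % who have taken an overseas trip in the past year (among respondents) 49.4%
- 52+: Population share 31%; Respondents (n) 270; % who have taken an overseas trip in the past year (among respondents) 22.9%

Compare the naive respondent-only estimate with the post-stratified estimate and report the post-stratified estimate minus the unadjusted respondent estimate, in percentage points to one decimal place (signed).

Naive respondent-only estimate (weights = respondent counts):
  (90/750)×22 + (210/750)×62 + (180/750)×49.4 + (270/750)×22.9 = 40.1%
Post-stratified estimate weights by population shares:
  0.26×22 + 0.27×62 + 0.16×49.4 + 0.31×22.9 = 37.463%
Difference = 37.463 − 40.1 = -2.637 pp.

-2.6 percentage points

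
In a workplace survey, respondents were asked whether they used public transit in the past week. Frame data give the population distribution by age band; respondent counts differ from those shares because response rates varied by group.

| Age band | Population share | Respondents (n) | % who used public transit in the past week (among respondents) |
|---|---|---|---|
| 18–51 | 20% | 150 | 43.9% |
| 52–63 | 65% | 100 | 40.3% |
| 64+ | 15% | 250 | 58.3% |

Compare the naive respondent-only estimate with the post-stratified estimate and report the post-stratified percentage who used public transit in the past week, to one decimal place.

Unadjusted (pooled respondent) estimate weights by respondent counts:
  (150/500)×43.9 + (100/500)×40.3 + (250/500)×58.3 = 50.38%
Reweighting by population age band shares:
  0.2×43.9 + 0.65×40.3 + 0.15×58.3 = 43.72%

43.7%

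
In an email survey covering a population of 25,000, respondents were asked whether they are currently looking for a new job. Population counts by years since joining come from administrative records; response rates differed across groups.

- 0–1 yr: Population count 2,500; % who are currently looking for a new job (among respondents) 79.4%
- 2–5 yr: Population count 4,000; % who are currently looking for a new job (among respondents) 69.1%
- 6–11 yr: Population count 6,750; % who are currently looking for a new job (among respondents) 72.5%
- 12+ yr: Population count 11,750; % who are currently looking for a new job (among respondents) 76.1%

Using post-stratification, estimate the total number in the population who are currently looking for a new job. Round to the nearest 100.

Apply each group's respondent rate to its population count:
  0–1 yr: 2,500 × 79.4% = 1985
  2–5 yr: 4,000 × 69.1% = 2764
  6–11 yr: 6,750 × 72.5% = 4893.75
  12+ yr: 11,750 × 76.1% = 8941.75
Estimated total = 18584.5 → 18,600.

18,600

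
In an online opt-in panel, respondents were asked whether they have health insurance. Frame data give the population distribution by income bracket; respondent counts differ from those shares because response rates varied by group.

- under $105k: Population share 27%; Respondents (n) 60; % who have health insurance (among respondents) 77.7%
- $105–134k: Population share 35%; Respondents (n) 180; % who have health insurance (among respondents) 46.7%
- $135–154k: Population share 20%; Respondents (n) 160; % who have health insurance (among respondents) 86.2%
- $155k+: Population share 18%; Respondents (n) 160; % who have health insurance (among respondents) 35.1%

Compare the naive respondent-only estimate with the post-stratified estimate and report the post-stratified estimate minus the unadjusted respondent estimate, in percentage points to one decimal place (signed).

Without adjustment, the pooled respondent share is:
  (60/560)×77.7 + (180/560)×46.7 + (160/560)×86.2 + (160/560)×35.1 = 57.9929%
Post-stratifying to population shares instead:
  0.27×77.7 + 0.35×46.7 + 0.2×86.2 + 0.18×35.1 = 60.882%
Difference = 60.882 − 57.9929 = 2.8891 pp.

+2.9 percentage points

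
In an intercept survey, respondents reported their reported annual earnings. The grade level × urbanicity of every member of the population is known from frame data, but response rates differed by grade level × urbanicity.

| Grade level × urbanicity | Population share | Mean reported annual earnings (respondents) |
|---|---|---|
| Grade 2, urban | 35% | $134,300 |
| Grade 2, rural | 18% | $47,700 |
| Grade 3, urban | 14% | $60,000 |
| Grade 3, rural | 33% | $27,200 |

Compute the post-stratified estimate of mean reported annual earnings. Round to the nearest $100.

Weight each group's respondent value by its population share:
  Grade 2, urban: 0.35 × 134,300 = 47,005
  Grade 2, rural: 0.18 × 47,700 = 8586
  Grade 3, urban: 0.14 × 60,000 = 8400
  Grade 3, rural: 0.33 × 27,200 = 8976
Post-stratified estimate = 72,967 → $73,000.

$73,000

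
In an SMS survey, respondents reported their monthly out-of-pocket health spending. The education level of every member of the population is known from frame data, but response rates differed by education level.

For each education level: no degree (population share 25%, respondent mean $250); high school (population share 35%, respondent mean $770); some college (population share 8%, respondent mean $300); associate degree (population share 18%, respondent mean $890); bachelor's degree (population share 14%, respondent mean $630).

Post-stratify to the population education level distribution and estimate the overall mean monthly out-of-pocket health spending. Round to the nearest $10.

$600

Reweight to the known education level distribution:
  no degree: 0.25 × 250 = 62.5
  high school: 0.35 × 770 = 269.5
  some college: 0.08 × 300 = 24
  associate degree: 0.18 × 890 = 160.2
  bachelor's degree: 0.14 × 630 = 88.2
Post-stratified estimate = 604.4 → $600.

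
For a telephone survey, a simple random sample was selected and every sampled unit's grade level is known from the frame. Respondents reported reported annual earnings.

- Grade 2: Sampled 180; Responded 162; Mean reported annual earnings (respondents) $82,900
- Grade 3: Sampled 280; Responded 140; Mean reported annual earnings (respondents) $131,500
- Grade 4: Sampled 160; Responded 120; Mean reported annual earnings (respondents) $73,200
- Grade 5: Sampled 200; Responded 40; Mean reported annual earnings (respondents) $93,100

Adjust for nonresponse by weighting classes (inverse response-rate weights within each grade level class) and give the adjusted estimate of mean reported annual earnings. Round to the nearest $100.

Class response rates: Grade 2 162/180 = 90%, Grade 3 140/280 = 50%, Grade 4 120/160 = 75%, Grade 5 40/200 = 20%.
Weighting each respondent by the inverse class response rate inflates each class back to its sampled size, so the class weight is n_sampled:
  Grade 2: 180 × 82,900 = 14,922,000
  Grade 3: 280 × 131,500 = 36,820,000
  Grade 4: 160 × 73,200 = 11,712,000
  Grade 5: 200 × 93,100 = 18,620,000
Adjusted estimate = 82,074,000 / 820 = 100090 → $100,100.

$100,100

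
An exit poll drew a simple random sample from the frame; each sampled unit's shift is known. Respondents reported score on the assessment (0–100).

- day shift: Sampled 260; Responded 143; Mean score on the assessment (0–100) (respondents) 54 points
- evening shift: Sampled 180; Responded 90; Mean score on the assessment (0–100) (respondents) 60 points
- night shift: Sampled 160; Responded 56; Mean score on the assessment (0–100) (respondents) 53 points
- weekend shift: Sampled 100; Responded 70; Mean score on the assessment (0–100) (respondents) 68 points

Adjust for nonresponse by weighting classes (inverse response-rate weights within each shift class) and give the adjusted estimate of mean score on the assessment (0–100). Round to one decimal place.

Class response rates: day shift 143/260 = 55%, evening shift 90/180 = 50%, night shift 56/160 = 35%, weekend shift 70/100 = 70%.
Weighting each respondent by the inverse class response rate inflates each class back to its sampled size, so the class weight is n_sampled:
  day shift: 260 × 54 = 14,040
  evening shift: 180 × 60 = 10,800
  night shift: 160 × 53 = 8480
  weekend shift: 100 × 68 = 6800
Adjusted estimate = 40,120 / 700 = 57.3143 → 57.3.

57.3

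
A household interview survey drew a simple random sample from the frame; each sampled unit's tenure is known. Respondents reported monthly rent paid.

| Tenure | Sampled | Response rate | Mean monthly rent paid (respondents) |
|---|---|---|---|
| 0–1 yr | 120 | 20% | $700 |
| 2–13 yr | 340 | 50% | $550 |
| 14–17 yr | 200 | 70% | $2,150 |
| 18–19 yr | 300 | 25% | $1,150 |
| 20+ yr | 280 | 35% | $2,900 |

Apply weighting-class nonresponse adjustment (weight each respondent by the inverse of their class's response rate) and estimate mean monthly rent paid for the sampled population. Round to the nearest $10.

$1,500

Weighting each respondent by the inverse class response rate inflates each class back to its sampled size, so the class weight is n_sampled:
  0–1 yr: 120 × 700 = 84,000
  2–13 yr: 340 × 550 = 187,000
  14–17 yr: 200 × 2150 = 430,000
  18–19 yr: 300 × 1150 = 345,000
  20+ yr: 280 × 2900 = 812,000
Adjusted estimate = 1,858,000 / 1,240 = 1498.39 → $1,500.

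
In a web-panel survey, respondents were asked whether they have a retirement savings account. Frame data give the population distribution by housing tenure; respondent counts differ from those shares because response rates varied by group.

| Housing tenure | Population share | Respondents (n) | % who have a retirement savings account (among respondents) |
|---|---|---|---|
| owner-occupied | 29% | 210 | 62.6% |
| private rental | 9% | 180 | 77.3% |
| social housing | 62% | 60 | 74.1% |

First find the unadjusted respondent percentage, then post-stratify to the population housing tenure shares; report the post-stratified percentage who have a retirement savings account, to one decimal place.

Unadjusted (pooled respondent) estimate weights by respondent counts:
  (210/450)×62.6 + (180/450)×77.3 + (60/450)×74.1 = 70.0133%
Reweighting by population housing tenure shares:
  0.29×62.6 + 0.09×77.3 + 0.62×74.1 = 71.053%

71.1%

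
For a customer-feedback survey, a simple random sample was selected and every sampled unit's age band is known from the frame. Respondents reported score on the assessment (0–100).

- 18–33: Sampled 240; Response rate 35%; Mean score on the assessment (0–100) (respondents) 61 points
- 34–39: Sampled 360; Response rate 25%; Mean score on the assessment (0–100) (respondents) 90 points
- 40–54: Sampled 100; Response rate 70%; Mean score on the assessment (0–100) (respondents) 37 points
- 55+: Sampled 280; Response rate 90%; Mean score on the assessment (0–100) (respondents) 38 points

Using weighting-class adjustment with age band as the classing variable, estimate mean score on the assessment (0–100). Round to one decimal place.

62.6

With weight = n_sampled/n_responded per class, the weighted class total is n_sampled:
  18–33: 240 × 61 = 14,640
  34–39: 360 × 90 = 32,400
  40–54: 100 × 37 = 3700
  55+: 280 × 38 = 10,640
Adjusted estimate = 61,380 / 980 = 62.6327 → 62.6.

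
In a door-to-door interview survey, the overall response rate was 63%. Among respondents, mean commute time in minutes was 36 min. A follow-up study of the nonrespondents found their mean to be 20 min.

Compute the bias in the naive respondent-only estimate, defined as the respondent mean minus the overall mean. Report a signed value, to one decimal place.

Nonresponse fraction = 1 − 0.63 = 0.37.
Bias = (nonresponse fraction) × (respondent mean − nonrespondent mean)
     = 0.37 × (36 − 20) = 0.37 × 16 = 5.92.

+5.9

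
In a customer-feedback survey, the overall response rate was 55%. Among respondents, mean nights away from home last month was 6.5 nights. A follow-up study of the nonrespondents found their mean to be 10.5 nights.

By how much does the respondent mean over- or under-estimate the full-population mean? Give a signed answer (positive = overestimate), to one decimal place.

Nonresponse fraction = 1 − 0.55 = 0.45.
Bias = (nonresponse fraction) × (respondent mean − nonrespondent mean)
     = 0.45 × (6.5 − 10.5) = 0.45 × -4 = -1.8.

-1.8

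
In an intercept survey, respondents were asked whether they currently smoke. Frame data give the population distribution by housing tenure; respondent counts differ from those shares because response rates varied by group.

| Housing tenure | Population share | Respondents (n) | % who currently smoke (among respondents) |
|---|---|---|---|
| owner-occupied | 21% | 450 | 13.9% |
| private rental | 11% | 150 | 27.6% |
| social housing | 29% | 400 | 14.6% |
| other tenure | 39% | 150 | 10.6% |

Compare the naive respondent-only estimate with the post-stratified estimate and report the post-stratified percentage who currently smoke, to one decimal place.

14.3%

Unadjusted (pooled respondent) estimate weights by respondent counts:
  (450/1150)×13.9 + (150/1150)×27.6 + (400/1150)×14.6 + (150/1150)×10.6 = 15.5%
Reweighting by population housing tenure shares:
  0.21×13.9 + 0.11×27.6 + 0.29×14.6 + 0.39×10.6 = 14.323%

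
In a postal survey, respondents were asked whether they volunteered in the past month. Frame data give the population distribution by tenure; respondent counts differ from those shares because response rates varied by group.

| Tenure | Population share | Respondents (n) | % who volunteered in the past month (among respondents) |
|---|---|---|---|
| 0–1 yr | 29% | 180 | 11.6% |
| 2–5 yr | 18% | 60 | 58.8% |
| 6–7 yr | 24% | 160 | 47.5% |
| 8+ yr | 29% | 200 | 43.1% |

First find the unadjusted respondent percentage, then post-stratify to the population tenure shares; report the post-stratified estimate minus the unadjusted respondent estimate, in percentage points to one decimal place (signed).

Unadjusted (pooled respondent) estimate weights by respondent counts:
  (180/600)×11.6 + (60/600)×58.8 + (160/600)×47.5 + (200/600)×43.1 = 36.3933%
Post-stratified estimate weights by population shares:
  0.29×11.6 + 0.18×58.8 + 0.24×47.5 + 0.29×43.1 = 37.847%
Difference = 37.847 − 36.3933 = 1.4537 pp.

+1.5 percentage points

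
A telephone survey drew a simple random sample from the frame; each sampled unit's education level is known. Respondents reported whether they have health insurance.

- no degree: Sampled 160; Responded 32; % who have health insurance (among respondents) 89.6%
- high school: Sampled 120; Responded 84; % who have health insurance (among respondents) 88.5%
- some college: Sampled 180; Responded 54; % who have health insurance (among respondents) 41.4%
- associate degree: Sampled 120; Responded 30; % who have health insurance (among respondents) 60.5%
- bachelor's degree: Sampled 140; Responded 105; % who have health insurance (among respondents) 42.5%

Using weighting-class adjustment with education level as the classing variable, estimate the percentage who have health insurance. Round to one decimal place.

63.4%

Response rates by class: no degree 32/160 = 20%, high school 84/120 = 70%, some college 54/180 = 30%, associate degree 30/120 = 25%, bachelor's degree 105/140 = 75%.
Inverse-response-rate weighting restores each class to its sampled count, so class totals weight by n_sampled:
  no degree: 160 × 89.6 = 14,336
  high school: 120 × 88.5 = 10,620
  some college: 180 × 41.4 = 7452
  associate degree: 120 × 60.5 = 7260
  bachelor's degree: 140 × 42.5 = 5950
Adjusted estimate = 45,618 / 720 = 63.3583 → 63.4%.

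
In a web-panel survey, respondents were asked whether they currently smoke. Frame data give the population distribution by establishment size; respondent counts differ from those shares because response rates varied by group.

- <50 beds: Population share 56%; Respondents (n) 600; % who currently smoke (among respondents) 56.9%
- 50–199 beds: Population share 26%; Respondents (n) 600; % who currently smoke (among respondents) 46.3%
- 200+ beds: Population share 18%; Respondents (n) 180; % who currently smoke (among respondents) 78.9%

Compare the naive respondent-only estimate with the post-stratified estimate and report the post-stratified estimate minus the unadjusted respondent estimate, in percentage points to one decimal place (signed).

Naive respondent-only estimate (weights = respondent counts):
  (600/1380)×56.9 + (600/1380)×46.3 + (180/1380)×78.9 = 55.1609%
Post-stratified estimate weights by population shares:
  0.56×56.9 + 0.26×46.3 + 0.18×78.9 = 58.104%
Difference = 58.104 − 55.1609 = 2.9431 pp.

+2.9 percentage points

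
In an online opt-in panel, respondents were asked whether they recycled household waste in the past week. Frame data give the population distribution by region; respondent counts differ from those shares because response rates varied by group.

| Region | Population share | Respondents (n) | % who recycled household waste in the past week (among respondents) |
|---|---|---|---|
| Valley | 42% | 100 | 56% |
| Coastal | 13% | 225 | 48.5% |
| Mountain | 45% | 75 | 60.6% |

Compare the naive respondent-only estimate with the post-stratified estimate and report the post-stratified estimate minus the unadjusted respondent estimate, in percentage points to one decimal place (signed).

+4.5 percentage points

Without adjustment, the pooled respondent share is:
  (100/400)×56 + (225/400)×48.5 + (75/400)×60.6 = 52.6437%
Post-stratified estimate weights by population shares:
  0.42×56 + 0.13×48.5 + 0.45×60.6 = 57.095%
Difference = 57.095 − 52.6437 = 4.4513 pp.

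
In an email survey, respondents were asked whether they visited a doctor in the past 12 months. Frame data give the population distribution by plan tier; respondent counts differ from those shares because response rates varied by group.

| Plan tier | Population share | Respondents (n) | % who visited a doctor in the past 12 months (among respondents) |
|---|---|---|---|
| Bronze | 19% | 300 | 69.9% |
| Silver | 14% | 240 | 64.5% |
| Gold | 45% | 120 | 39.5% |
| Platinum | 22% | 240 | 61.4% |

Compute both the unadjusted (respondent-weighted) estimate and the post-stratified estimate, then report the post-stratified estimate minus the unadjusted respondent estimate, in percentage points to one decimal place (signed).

Naive respondent-only estimate (weights = respondent counts):
  (300/900)×69.9 + (240/900)×64.5 + (120/900)×39.5 + (240/900)×61.4 = 62.14%
Post-stratifying to population shares instead:
  0.19×69.9 + 0.14×64.5 + 0.45×39.5 + 0.22×61.4 = 53.594%
Difference = 53.594 − 62.14 = -8.546 pp.

-8.5 percentage points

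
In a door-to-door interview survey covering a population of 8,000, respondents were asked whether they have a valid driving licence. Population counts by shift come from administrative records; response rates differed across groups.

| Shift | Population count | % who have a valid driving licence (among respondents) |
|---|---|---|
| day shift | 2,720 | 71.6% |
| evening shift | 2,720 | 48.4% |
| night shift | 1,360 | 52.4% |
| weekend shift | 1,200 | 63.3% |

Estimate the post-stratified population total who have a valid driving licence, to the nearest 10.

Each cell contributes its population count × the respondent rate:
  day shift: 2,720 × 71.6% = 1947.52
  evening shift: 2,720 × 48.4% = 1316.48
  night shift: 1,360 × 52.4% = 712.64
  weekend shift: 1,200 × 63.3% = 759.6
Estimated total = 4736.24 → 4,740.

4,740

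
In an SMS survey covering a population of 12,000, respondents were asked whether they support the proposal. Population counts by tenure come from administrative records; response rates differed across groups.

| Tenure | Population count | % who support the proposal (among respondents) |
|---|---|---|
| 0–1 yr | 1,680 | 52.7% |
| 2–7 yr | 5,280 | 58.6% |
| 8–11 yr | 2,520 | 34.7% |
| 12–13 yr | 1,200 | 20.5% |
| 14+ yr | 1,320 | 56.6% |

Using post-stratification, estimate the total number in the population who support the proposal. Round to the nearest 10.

5,850

Estimated count per cell = population count × respondent percentage:
  0–1 yr: 1,680 × 52.7% = 885.36
  2–7 yr: 5,280 × 58.6% = 3094.08
  8–11 yr: 2,520 × 34.7% = 874.44
  12–13 yr: 1,200 × 20.5% = 246
  14+ yr: 1,320 × 56.6% = 747.12
Estimated total = 5847 → 5,850.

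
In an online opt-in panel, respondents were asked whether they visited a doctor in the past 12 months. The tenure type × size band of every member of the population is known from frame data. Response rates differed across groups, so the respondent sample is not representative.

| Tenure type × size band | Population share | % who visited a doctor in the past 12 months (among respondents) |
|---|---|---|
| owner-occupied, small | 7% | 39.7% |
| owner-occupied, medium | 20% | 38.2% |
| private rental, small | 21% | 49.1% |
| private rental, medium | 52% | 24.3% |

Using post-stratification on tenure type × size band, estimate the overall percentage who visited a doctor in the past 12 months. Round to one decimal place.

33.4%

Reweight to the known tenure type × size band distribution:
  owner-occupied, small: 0.07 × 39.7 = 2.779
  owner-occupied, medium: 0.2 × 38.2 = 7.64
  private rental, small: 0.21 × 49.1 = 10.311
  private rental, medium: 0.52 × 24.3 = 12.636
Post-stratified estimate = 33.366 → 33.4%.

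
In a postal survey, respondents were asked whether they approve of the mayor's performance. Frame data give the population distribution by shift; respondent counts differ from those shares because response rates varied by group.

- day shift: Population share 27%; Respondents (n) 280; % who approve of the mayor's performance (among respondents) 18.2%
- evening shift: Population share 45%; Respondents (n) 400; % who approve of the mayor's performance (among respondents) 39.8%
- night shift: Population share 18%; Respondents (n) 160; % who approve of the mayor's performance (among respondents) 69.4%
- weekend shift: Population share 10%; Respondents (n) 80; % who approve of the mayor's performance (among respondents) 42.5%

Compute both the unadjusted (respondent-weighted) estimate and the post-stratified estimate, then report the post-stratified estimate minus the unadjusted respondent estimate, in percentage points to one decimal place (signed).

Without adjustment, the pooled respondent share is:
  (280/920)×18.2 + (400/920)×39.8 + (160/920)×69.4 + (80/920)×42.5 = 38.6087%
Reweighting by population shift shares:
  0.27×18.2 + 0.45×39.8 + 0.18×69.4 + 0.1×42.5 = 39.566%
Difference = 39.566 − 38.6087 = 0.9573 pp.

+1.0 percentage points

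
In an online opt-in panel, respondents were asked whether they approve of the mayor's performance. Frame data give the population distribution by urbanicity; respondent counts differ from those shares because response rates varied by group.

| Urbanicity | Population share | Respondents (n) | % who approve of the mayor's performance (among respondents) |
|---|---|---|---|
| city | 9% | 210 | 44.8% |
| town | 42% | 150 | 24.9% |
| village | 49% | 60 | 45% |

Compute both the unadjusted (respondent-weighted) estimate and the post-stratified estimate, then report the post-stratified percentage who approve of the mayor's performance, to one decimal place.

36.5%

Unadjusted (pooled respondent) estimate weights by respondent counts:
  (210/420)×44.8 + (150/420)×24.9 + (60/420)×45 = 37.7214%
Post-stratifying to population shares instead:
  0.09×44.8 + 0.42×24.9 + 0.49×45 = 36.54%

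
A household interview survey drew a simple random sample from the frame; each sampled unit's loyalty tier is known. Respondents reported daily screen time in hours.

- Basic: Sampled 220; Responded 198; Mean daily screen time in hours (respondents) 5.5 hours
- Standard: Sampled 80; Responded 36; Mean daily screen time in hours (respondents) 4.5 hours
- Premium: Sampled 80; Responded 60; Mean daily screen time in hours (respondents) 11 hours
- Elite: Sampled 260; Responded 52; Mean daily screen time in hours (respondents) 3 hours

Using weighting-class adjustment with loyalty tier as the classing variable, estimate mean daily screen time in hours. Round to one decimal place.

5.0

Class response rates: Basic 198/220 = 90%, Standard 36/80 = 45%, Premium 60/80 = 75%, Elite 52/260 = 20%.
Inverse-response-rate weighting restores each class to its sampled count, so class totals weight by n_sampled:
  Basic: 220 × 5.5 = 1210
  Standard: 80 × 4.5 = 360
  Premium: 80 × 11 = 880
  Elite: 260 × 3 = 780
Adjusted estimate = 3230 / 640 = 5.04688 → 5.0.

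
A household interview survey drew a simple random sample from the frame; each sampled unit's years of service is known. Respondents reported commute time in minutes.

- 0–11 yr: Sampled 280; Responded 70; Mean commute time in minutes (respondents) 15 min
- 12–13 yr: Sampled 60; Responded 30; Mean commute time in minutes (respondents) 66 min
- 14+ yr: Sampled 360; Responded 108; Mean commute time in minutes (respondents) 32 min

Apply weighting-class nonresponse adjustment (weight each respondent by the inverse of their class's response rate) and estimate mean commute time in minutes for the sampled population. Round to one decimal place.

Class response rates: 0–11 yr 70/280 = 25%, 12–13 yr 30/60 = 50%, 14+ yr 108/360 = 30%.
Each respondent's weight = sampled/responded in their class; summing within a class gives n_sampled, so:
  0–11 yr: 280 × 15 = 4200
  12–13 yr: 60 × 66 = 3960
  14+ yr: 360 × 32 = 11,520
Adjusted estimate = 19,680 / 700 = 28.1143 → 28.1.

28.1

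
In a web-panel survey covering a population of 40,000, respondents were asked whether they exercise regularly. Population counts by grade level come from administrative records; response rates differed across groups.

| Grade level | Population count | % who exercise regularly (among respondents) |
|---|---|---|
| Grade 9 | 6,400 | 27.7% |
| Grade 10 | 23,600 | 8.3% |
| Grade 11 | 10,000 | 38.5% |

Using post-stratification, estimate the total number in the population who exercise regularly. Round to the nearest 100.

Estimated count per cell = population count × respondent percentage:
  Grade 9: 6,400 × 27.7% = 1772.8
  Grade 10: 23,600 × 8.3% = 1958.8
  Grade 11: 10,000 × 38.5% = 3850
Estimated total = 7581.6 → 7,600.

7,600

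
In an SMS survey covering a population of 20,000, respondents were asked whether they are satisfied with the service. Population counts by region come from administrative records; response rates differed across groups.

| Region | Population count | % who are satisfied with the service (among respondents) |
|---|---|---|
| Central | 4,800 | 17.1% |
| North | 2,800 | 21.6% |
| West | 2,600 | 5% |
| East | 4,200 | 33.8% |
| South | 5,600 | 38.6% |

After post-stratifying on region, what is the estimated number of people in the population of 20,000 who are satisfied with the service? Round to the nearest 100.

5,100

Each cell contributes its population count × the respondent rate:
  Central: 4,800 × 17.1% = 820.8
  North: 2,800 × 21.6% = 604.8
  West: 2,600 × 5% = 130
  East: 4,200 × 33.8% = 1419.6
  South: 5,600 × 38.6% = 2161.6
Estimated total = 5136.8 → 5,100.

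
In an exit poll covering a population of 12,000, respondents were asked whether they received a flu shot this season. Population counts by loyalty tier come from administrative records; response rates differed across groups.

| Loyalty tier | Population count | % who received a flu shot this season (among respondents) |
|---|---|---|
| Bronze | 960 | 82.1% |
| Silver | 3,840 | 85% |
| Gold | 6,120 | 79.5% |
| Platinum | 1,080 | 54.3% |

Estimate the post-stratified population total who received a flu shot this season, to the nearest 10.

9,500

Each cell contributes its population count × the respondent rate:
  Bronze: 960 × 82.1% = 788.16
  Silver: 3,840 × 85% = 3264
  Gold: 6,120 × 79.5% = 4865.4
  Platinum: 1,080 × 54.3% = 586.44
Estimated total = 9504 → 9,500.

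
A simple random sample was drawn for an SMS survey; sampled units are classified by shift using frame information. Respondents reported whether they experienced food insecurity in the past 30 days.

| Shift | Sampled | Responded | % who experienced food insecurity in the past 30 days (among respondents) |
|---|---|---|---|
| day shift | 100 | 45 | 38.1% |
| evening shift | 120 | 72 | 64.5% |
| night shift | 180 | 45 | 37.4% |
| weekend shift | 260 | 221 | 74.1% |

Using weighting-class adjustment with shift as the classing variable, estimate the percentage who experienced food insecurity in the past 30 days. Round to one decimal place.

56.9%

Response rates by class: day shift 45/100 = 45%, evening shift 72/120 = 60%, night shift 45/180 = 25%, weekend shift 221/260 = 85%.
Each respondent's weight = sampled/responded in their class; summing within a class gives n_sampled, so:
  day shift: 100 × 38.1 = 3810
  evening shift: 120 × 64.5 = 7740
  night shift: 180 × 37.4 = 6732
  weekend shift: 260 × 74.1 = 19,266
Adjusted estimate = 37,548 / 660 = 56.8909 → 56.9%.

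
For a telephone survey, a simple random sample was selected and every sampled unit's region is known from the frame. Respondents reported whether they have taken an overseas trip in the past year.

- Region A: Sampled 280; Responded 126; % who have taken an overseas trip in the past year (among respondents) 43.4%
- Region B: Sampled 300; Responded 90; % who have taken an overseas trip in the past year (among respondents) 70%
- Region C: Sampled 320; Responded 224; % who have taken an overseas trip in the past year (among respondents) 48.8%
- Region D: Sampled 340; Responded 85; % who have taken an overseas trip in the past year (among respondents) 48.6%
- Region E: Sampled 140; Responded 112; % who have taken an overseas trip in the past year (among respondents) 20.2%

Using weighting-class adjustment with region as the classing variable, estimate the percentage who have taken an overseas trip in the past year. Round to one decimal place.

49.4%

Class response rates: Region A 126/280 = 45%, Region B 90/300 = 30%, Region C 224/320 = 70%, Region D 85/340 = 25%, Region E 112/140 = 80%.
Weighting each respondent by the inverse class response rate inflates each class back to its sampled size, so the class weight is n_sampled:
  Region A: 280 × 43.4 = 12,152
  Region B: 300 × 70 = 21,000
  Region C: 320 × 48.8 = 15,616
  Region D: 340 × 48.6 = 16,524
  Region E: 140 × 20.2 = 2828
Adjusted estimate = 68,120 / 1,380 = 49.3623 → 49.4%.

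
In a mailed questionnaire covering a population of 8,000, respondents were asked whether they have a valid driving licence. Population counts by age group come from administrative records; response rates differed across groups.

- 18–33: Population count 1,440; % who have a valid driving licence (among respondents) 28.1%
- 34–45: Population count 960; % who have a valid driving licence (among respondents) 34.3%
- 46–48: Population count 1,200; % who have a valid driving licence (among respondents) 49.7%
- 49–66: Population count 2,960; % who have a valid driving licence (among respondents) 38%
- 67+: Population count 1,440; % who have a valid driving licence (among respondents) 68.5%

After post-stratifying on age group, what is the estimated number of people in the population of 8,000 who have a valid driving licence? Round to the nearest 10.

Apply each group's respondent rate to its population count:
  18–33: 1,440 × 28.1% = 404.64
  34–45: 960 × 34.3% = 329.28
  46–48: 1,200 × 49.7% = 596.4
  49–66: 2,960 × 38% = 1124.8
  67+: 1,440 × 68.5% = 986.4
Estimated total = 3441.52 → 3,440.

3,440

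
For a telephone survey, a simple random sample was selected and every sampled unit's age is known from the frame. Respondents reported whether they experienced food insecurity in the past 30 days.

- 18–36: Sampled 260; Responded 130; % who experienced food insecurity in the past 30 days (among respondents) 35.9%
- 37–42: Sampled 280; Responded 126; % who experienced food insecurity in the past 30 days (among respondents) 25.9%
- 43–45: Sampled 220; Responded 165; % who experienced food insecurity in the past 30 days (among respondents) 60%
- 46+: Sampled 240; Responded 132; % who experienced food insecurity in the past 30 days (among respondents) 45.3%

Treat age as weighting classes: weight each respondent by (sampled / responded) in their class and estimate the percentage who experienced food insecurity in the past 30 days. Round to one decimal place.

Class response rates: 18–36 130/260 = 50%, 37–42 126/280 = 45%, 43–45 165/220 = 75%, 46+ 132/240 = 55%.
Each respondent's weight = sampled/responded in their class; summing within a class gives n_sampled, so:
  18–36: 260 × 35.9 = 9334
  37–42: 280 × 25.9 = 7252
  43–45: 220 × 60 = 13,200
  46+: 240 × 45.3 = 10,872
Adjusted estimate = 40,658 / 1,000 = 40.658 → 40.7%.

40.7%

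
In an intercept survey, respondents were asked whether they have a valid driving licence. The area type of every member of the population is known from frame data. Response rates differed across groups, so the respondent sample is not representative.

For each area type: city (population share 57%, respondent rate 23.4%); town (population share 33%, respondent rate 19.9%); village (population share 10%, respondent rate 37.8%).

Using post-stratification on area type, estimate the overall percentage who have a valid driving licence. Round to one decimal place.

23.7%

Reweight to the known area type distribution:
  city: 0.57 × 23.4 = 13.338
  town: 0.33 × 19.9 = 6.567
  village: 0.1 × 37.8 = 3.78
Post-stratified estimate = 23.685 → 23.7%.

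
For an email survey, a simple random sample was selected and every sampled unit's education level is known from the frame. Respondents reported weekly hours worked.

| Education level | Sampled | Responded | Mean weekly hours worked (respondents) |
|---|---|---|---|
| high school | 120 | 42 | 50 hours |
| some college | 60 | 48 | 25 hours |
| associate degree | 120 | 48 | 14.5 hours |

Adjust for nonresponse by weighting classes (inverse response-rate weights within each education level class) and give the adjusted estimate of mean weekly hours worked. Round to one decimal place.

Response rates by class: high school 42/120 = 35%, some college 48/60 = 80%, associate degree 48/120 = 40%.
Inverse-response-rate weighting restores each class to its sampled count, so class totals weight by n_sampled:
  high school: 120 × 50 = 6000
  some college: 60 × 25 = 1500
  associate degree: 120 × 14.5 = 1740
Adjusted estimate = 9240 / 300 = 30.8 → 30.8.

30.8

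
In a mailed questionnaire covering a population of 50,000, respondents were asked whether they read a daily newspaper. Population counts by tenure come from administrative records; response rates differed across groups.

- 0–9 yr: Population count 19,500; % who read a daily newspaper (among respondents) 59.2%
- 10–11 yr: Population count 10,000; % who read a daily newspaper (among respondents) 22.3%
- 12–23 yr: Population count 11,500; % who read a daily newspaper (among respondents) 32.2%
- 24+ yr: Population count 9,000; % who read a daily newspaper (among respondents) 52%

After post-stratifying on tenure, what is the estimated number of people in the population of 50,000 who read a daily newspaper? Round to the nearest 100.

Each cell contributes its population count × the respondent rate:
  0–9 yr: 19,500 × 59.2% = 11,544
  10–11 yr: 10,000 × 22.3% = 2230
  12–23 yr: 11,500 × 32.2% = 3703
  24+ yr: 9,000 × 52% = 4680
Estimated total = 22,157 → 22,200.

22,200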